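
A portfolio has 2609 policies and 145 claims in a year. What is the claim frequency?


frequency = claims / policies
= 145 / 2609
= 0.0556


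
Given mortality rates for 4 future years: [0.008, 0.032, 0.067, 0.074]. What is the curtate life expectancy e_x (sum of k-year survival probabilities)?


e_x = sum_{k=1}^{n} k_p_x
k_p_x values:
  1_p_x = 0.992
  2_p_x = 0.960256
  3_p_x = 0.895919
  4_p_x = 0.829621
e_x = 3.6778


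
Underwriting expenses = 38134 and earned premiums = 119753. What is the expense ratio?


Expense ratio = expenses / premiums
= 38134 / 119753
= 0.3184


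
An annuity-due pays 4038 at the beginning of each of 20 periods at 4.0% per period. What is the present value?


PV_due = PMT * (1-(1+i)^(-n))/i * (1+i)
PV_immediate = 54877.7378
PV_due = 54877.7378 * 1.04
= 57072.8473


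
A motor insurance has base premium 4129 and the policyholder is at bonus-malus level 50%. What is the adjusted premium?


adjusted = base * BM_level / 100
= 4129 * 50 / 100
= 4129 * 0.5
= 2064.5


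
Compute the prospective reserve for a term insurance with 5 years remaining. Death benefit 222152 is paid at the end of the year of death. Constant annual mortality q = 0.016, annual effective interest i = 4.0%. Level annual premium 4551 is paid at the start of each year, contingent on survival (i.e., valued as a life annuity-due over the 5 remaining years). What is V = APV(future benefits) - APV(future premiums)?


v = 1/(1+i) = 0.961538
APV(future benefits) per unit = sum_{k=0}^{4} k_p_x * q * v^(k+1) = 0.069073
APV(future benefits) = 222152 * 0.069073 = 15344.7575
Life annuity-due factor ä_{x:5} = sum_{k=0}^{4} k_p_x * v^k = 4.48976
APV(future premiums) = 4551 * 4.48976 = 20432.8993
V = 15344.7575 - 20432.8993
= -5088.1418


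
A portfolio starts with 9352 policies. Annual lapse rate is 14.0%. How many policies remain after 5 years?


remaining = initial * (1 - lapse)^years
= 9352 * (1 - 0.14)^5
= 9352 * 0.470427
= 4399.4335


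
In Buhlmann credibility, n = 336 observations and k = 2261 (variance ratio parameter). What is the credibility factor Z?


Z = n / (n + k)
= 336 / (336 + 2261)
= 336 / 2597
= 0.1294


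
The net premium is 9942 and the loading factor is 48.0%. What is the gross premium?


Gross = net * (1 + loading)
= 9942 * (1 + 0.48)
= 9942 * 1.48
= 14714.16


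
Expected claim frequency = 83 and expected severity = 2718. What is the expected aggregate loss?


E[S] = E[N] * E[X]
= 83 * 2718
= 225594


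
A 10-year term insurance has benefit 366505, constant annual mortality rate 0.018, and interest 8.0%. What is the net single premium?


NSP = benefit * sum_{k=0}^{n-1} k_p_x * q * v^(k+1)
With constant q=0.018, v=0.925926
Sum = 0.112728
NSP = 366505 * 0.112728
= 41315.4304


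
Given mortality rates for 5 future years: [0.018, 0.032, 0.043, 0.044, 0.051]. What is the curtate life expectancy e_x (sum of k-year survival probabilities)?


e_x = sum_{k=1}^{n} k_p_x
k_p_x values:
  1_p_x = 0.982
  2_p_x = 0.950576
  3_p_x = 0.909701
  4_p_x = 0.869674
  5_p_x = 0.825321
e_x = 4.5373


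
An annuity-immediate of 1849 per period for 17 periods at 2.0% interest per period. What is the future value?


FV = PMT * ((1+i)^n - 1) / i
= 1849 * ((1.02)^17 - 1) / 0.02
= 1849 * (1.400241 - 1) / 0.02
= 37002.3192


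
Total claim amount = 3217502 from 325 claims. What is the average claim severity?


severity = total / number
= 3217502 / 325
= 9900.0062


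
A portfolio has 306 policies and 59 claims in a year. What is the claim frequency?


frequency = claims / policies
= 59 / 306
= 0.1928


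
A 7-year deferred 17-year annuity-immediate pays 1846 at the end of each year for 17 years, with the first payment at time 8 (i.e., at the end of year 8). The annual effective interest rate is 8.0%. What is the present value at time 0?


PV at time 7 of the 17-year annuity-immediate:
a_n = 1846 * (1-(1+0.08)^(-17))/0.08 = 16838.5439
Discount back 7 years to time 0:
PV = 16838.5439 * (1+0.08)^(-7)
= 16838.5439 * 0.58349
= 9825.1287


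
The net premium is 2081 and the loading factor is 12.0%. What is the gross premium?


Gross = net * (1 + loading)
= 2081 * (1 + 0.12)
= 2081 * 1.12
= 2330.72


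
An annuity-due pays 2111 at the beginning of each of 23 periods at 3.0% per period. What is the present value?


PV_due = PMT * (1-(1+i)^(-n))/i * (1+i)
PV_immediate = 34712.4573
PV_due = 34712.4573 * 1.03
= 35753.831


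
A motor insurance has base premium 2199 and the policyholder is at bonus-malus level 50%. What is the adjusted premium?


adjusted = base * BM_level / 100
= 2199 * 50 / 100
= 2199 * 0.5
= 1099.5


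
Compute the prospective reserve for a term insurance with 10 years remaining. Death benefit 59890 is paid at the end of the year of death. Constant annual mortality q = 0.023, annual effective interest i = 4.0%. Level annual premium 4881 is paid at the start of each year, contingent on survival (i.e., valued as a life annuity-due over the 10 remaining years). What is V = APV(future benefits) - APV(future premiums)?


v = 1/(1+i) = 0.961538
APV(future benefits) per unit = sum_{k=0}^{9} k_p_x * q * v^(k+1) = 0.169646
APV(future benefits) = 59890 * 0.169646 = 10160.0768
Life annuity-due factor ä_{x:10} = sum_{k=0}^{9} k_p_x * v^k = 7.670933
APV(future premiums) = 4881 * 7.670933 = 37441.8233
V = 10160.0768 - 37441.8233
= -27281.7465


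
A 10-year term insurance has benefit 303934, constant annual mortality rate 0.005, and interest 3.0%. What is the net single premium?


NSP = benefit * sum_{k=0}^{n-1} k_p_x * q * v^(k+1)
With constant q=0.005, v=0.970874
Sum = 0.041755
NSP = 303934 * 0.041755
= 12690.7529


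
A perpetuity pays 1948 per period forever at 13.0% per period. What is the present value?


PV = PMT / i
= 1948 / 0.13
= 14984.6154


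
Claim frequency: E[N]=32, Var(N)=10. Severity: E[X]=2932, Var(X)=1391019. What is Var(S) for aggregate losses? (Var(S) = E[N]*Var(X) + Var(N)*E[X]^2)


Var(S) = E[N]*Var(X) + Var(N)*E[X]^2
= 32*1391019 + 10*2932^2
= 44512608 + 85966240
= 1.3048e+08


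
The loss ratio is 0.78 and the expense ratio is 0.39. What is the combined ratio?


Combined ratio = loss ratio + expense ratio
= 0.78 + 0.39
= 1.17


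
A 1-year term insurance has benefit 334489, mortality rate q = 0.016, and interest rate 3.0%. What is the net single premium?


NSP = benefit * q * v
v = 1/(1+i) = 0.970874
NSP = 334489 * 0.016 * 0.970874
= 5195.9456


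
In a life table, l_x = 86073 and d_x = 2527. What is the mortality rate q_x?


q_x = d_x / l_x
= 2527 / 86073
= 0.0294


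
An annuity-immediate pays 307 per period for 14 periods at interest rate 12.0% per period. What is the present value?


PV = PMT * (1 - (1+i)^(-n)) / i
= 307 * (1 - (1+0.12)^(-14)) / 0.12
= 307 * (1 - 0.20462) / 0.12
= 307 * 6.628168
= 2034.8476


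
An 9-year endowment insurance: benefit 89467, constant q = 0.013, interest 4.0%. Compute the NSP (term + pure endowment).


Term component = 8239.5579
Pure endowment = 9_p_x * v^9 * benefit = 0.888903 * 0.702587 * 89467 = 55874.9561
NSP = 64114.5141


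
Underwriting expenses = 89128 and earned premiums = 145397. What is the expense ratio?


Expense ratio = expenses / premiums
= 89128 / 145397
= 0.613


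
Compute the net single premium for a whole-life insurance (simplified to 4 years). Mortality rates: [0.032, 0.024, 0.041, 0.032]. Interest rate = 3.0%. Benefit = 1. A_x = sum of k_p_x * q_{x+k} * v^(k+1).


v = 0.970874
Year 0: k_p_x=1.0, q=0.032, term=0.031068
Year 1: k_p_x=0.968, q=0.024, term=0.021898
Year 2: k_p_x=0.944768, q=0.041, term=0.035448
Year 3: k_p_x=0.906033, q=0.032, term=0.02576
A_x = 0.1142


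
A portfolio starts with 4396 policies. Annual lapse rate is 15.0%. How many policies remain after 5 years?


remaining = initial * (1 - lapse)^years
= 4396 * (1 - 0.15)^5
= 4396 * 0.443705
= 1950.5286


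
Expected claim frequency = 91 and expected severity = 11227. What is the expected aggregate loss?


E[S] = E[N] * E[X]
= 91 * 11227
= 1.0217e+06


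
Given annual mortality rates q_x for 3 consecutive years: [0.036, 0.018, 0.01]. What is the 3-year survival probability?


p_k = 1 - q_k for each year
Survival = product of (1 - q_k)
= 0.964 * 0.982 * 0.99
= 0.9372


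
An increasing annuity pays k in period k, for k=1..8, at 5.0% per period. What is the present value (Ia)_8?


(Ia)_n = sum_{k=1}^{n} k * v^k, v = 1/(1+i)
v = 0.952381
Sum computed term by term:
(Ia)_8 = 27.4332


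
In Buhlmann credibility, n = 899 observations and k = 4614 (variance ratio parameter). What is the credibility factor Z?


Z = n / (n + k)
= 899 / (899 + 4614)
= 899 / 5513
= 0.1631


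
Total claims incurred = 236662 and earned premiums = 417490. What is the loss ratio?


Loss ratio = claims / premiums
= 236662 / 417490
= 0.5669


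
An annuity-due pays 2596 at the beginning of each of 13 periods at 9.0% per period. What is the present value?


PV_due = PMT * (1-(1+i)^(-n))/i * (1+i)
PV_immediate = 19436.0026
PV_due = 19436.0026 * 1.09
= 21185.2428


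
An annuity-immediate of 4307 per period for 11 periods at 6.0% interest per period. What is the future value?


FV = PMT * ((1+i)^n - 1) / i
= 4307 * ((1.06)^11 - 1) / 0.06
= 4307 * (1.898299 - 1) / 0.06
= 64482.8648


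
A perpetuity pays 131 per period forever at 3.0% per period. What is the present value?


PV = PMT / i
= 131 / 0.03
= 4366.6667


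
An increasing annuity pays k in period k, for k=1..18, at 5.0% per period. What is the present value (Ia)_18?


(Ia)_n = sum_{k=1}^{n} k * v^k, v = 1/(1+i)
v = 0.952381
Sum computed term by term:
(Ia)_18 = 95.8939


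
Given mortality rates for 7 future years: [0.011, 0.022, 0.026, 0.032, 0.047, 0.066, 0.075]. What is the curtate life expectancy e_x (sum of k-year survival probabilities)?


e_x = sum_{k=1}^{n} k_p_x
k_p_x values:
  1_p_x = 0.989
  2_p_x = 0.967242
  3_p_x = 0.942094
  4_p_x = 0.911947
  5_p_x = 0.869085
  6_p_x = 0.811726
  7_p_x = 0.750846
e_x = 6.2419


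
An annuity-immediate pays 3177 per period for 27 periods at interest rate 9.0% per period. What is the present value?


PV = PMT * (1 - (1+i)^(-n)) / i
= 3177 * (1 - (1+0.09)^(-27)) / 0.09
= 3177 * (1 - 0.097608) / 0.09
= 3177 * 10.02658
= 31854.4444


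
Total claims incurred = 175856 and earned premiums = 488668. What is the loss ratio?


Loss ratio = claims / premiums
= 175856 / 488668
= 0.3599


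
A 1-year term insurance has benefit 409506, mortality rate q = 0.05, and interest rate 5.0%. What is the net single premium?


NSP = benefit * q * v
v = 1/(1+i) = 0.952381
NSP = 409506 * 0.05 * 0.952381
= 19500.2857


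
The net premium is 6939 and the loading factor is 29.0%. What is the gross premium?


Gross = net * (1 + loading)
= 6939 * (1 + 0.29)
= 6939 * 1.29
= 8951.31


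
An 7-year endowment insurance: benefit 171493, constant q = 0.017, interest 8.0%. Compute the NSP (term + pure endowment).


Term component = 14501.8386
Pure endowment = 7_p_x * v^7 * benefit = 0.8869 * 0.58349 * 171493 = 88747.2152
NSP = 103249.0538


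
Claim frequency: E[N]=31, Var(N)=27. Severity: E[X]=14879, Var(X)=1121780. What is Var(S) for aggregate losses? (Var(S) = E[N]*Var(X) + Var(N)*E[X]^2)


Var(S) = E[N]*Var(X) + Var(N)*E[X]^2
= 31*1121780 + 27*14879^2
= 34775180 + 5977385307
= 6.0122e+09


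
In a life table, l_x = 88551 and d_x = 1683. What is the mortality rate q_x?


q_x = d_x / l_x
= 1683 / 88551
= 0.019


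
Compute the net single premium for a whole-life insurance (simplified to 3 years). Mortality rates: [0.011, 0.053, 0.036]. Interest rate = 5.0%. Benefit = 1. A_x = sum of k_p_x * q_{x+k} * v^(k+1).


v = 0.952381
Year 0: k_p_x=1.0, q=0.011, term=0.010476
Year 1: k_p_x=0.989, q=0.053, term=0.047544
Year 2: k_p_x=0.936583, q=0.036, term=0.029126
A_x = 0.0871


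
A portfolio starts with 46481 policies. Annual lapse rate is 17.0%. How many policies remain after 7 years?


remaining = initial * (1 - lapse)^years
= 46481 * (1 - 0.17)^7
= 46481 * 0.271361
= 12613.1079


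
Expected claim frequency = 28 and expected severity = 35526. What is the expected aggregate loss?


E[S] = E[N] * E[X]
= 28 * 35526
= 994728


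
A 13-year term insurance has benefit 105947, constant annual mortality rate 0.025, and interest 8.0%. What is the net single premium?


NSP = benefit * sum_{k=0}^{n-1} k_p_x * q * v^(k+1)
With constant q=0.025, v=0.925926
Sum = 0.175101
NSP = 105947 * 0.175101
= 18551.4093


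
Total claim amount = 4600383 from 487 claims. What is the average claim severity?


severity = total / number
= 4600383 / 487
= 9446.3717


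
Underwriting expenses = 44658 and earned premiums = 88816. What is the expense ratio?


Expense ratio = expenses / premiums
= 44658 / 88816
= 0.5028


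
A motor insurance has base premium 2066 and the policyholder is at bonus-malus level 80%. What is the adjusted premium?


adjusted = base * BM_level / 100
= 2066 * 80 / 100
= 2066 * 0.8
= 1652.8


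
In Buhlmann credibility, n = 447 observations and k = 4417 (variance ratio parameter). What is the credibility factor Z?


Z = n / (n + k)
= 447 / (447 + 4417)
= 447 / 4864
= 0.0919


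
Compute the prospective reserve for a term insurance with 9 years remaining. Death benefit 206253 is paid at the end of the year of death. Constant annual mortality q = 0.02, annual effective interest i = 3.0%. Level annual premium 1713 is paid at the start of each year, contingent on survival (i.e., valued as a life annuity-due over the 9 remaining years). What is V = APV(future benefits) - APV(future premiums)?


v = 1/(1+i) = 0.970874
APV(future benefits) per unit = sum_{k=0}^{8} k_p_x * q * v^(k+1) = 0.144401
APV(future benefits) = 206253 * 0.144401 = 29783.0788
Life annuity-due factor ä_{x:9} = sum_{k=0}^{8} k_p_x * v^k = 7.436636
APV(future premiums) = 1713 * 7.436636 = 12738.9581
V = 29783.0788 - 12738.9581
= 17044.1207


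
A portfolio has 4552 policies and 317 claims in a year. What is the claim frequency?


frequency = claims / policies
= 317 / 4552
= 0.0696


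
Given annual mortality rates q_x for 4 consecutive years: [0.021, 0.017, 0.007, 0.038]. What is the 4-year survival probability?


p_k = 1 - q_k for each year
Survival = product of (1 - q_k)
= 0.979 * 0.983 * 0.993 * 0.962
= 0.9193


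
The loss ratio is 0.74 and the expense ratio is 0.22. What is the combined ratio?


Combined ratio = loss ratio + expense ratio
= 0.74 + 0.22
= 0.96


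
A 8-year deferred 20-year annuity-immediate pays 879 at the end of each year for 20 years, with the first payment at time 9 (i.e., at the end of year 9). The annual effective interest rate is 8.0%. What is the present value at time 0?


PV at time 8 of the 20-year annuity-immediate:
a_n = 879 * (1-(1+0.08)^(-20))/0.08 = 8630.1516
Discount back 8 years to time 0:
PV = 8630.1516 * (1+0.08)^(-8)
= 8630.1516 * 0.540269
= 4662.6024


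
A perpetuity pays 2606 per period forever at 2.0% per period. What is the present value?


PV = PMT / i
= 2606 / 0.02
= 130300.0


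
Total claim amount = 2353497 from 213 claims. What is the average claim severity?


severity = total / number
= 2353497 / 213
= 11049.2817


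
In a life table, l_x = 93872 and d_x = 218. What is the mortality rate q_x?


q_x = d_x / l_x
= 218 / 93872
= 0.0023


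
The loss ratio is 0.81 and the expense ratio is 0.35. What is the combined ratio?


Combined ratio = loss ratio + expense ratio
= 0.81 + 0.35
= 1.16


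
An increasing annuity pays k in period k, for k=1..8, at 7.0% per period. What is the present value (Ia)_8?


(Ia)_n = sum_{k=1}^{n} k * v^k, v = 1/(1+i)
v = 0.934579
Sum computed term by term:
(Ia)_8 = 24.7602


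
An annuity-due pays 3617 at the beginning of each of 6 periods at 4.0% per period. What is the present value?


PV_due = PMT * (1-(1+i)^(-n))/i * (1+i)
PV_immediate = 18960.809
PV_due = 18960.809 * 1.04
= 19719.2414


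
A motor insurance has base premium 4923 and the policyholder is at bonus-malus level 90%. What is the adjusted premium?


adjusted = base * BM_level / 100
= 4923 * 90 / 100
= 4923 * 0.9
= 4430.7


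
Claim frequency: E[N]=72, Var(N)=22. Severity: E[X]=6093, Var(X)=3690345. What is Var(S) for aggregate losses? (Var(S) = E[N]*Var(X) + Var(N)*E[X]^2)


Var(S) = E[N]*Var(X) + Var(N)*E[X]^2
= 72*3690345 + 22*6093^2
= 265704840 + 816742278
= 1.0824e+09


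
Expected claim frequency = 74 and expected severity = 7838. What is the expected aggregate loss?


E[S] = E[N] * E[X]
= 74 * 7838
= 580012


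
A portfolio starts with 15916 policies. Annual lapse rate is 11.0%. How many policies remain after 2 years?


remaining = initial * (1 - lapse)^years
= 15916 * (1 - 0.11)^2
= 15916 * 0.7921
= 12607.0636


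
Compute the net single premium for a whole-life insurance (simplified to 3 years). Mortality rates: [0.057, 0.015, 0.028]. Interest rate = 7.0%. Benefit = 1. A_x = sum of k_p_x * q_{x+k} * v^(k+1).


v = 0.934579
Year 0: k_p_x=1.0, q=0.057, term=0.053271
Year 1: k_p_x=0.943, q=0.015, term=0.012355
Year 2: k_p_x=0.928855, q=0.028, term=0.02123
A_x = 0.0869


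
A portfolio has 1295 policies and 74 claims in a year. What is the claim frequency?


frequency = claims / policies
= 74 / 1295
= 0.0571


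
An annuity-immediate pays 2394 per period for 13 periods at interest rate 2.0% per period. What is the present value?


PV = PMT * (1 - (1+i)^(-n)) / i
= 2394 * (1 - (1+0.02)^(-13)) / 0.02
= 2394 * (1 - 0.773033) / 0.02
= 2394 * 11.348374
= 27168.0067


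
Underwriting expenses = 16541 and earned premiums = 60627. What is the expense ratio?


Expense ratio = expenses / premiums
= 16541 / 60627
= 0.2728


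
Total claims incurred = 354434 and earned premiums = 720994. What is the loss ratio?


Loss ratio = claims / premiums
= 354434 / 720994
= 0.4916


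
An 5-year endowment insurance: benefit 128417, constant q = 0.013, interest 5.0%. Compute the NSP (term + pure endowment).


Term component = 7051.2097
Pure endowment = 5_p_x * v^5 * benefit = 0.936668 * 0.783526 * 128417 = 94245.7528
NSP = 101296.9626


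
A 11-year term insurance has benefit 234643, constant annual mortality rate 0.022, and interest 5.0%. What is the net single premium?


NSP = benefit * sum_{k=0}^{n-1} k_p_x * q * v^(k+1)
With constant q=0.022, v=0.952381
Sum = 0.165682
NSP = 234643 * 0.165682
= 38876.1455


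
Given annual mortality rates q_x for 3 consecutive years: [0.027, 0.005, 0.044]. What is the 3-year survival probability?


p_k = 1 - q_k for each year
Survival = product of (1 - q_k)
= 0.973 * 0.995 * 0.956
= 0.9255


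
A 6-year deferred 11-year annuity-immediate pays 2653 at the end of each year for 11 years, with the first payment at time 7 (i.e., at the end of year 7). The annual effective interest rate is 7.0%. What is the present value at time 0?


PV at time 6 of the 11-year annuity-immediate:
a_n = 2653 * (1-(1+0.07)^(-11))/0.07 = 19893.983
Discount back 6 years to time 0:
PV = 19893.983 * (1+0.07)^(-6)
= 19893.983 * 0.666342
= 13256.2009


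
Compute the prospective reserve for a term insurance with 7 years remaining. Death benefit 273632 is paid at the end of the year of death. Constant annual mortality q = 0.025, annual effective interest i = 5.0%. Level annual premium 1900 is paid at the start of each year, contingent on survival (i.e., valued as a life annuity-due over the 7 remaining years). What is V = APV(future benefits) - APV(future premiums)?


v = 1/(1+i) = 0.952381
APV(future benefits) per unit = sum_{k=0}^{6} k_p_x * q * v^(k+1) = 0.134913
APV(future benefits) = 273632 * 0.134913 = 36916.5407
Life annuity-due factor ä_{x:7} = sum_{k=0}^{6} k_p_x * v^k = 5.66635
APV(future premiums) = 1900 * 5.66635 = 10766.0652
V = 36916.5407 - 10766.0652
= 26150.4755


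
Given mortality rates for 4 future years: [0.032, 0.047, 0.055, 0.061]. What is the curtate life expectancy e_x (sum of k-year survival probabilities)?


e_x = sum_{k=1}^{n} k_p_x
k_p_x values:
  1_p_x = 0.968
  2_p_x = 0.922504
  3_p_x = 0.871766
  4_p_x = 0.818589
e_x = 3.5809


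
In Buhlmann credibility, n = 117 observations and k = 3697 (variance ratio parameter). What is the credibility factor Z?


Z = n / (n + k)
= 117 / (117 + 3697)
= 117 / 3814
= 0.0307


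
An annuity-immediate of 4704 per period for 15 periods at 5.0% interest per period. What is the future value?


FV = PMT * ((1+i)^n - 1) / i
= 4704 * ((1.05)^15 - 1) / 0.05
= 4704 * (2.078928 - 1) / 0.05
= 101505.5631


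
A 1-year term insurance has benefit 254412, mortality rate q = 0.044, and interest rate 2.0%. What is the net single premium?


NSP = benefit * q * v
v = 1/(1+i) = 0.980392
NSP = 254412 * 0.044 * 0.980392
= 10974.6353


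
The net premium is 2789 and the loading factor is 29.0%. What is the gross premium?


Gross = net * (1 + loading)
= 2789 * (1 + 0.29)
= 2789 * 1.29
= 3597.81


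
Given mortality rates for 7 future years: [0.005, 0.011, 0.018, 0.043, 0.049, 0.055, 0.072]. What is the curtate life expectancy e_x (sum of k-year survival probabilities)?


e_x = sum_{k=1}^{n} k_p_x
k_p_x values:
  1_p_x = 0.995
  2_p_x = 0.984055
  3_p_x = 0.966342
  4_p_x = 0.924789
  5_p_x = 0.879475
  6_p_x = 0.831104
  7_p_x = 0.771264
e_x = 6.352


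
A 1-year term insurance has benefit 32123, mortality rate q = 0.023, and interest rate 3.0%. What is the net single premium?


NSP = benefit * q * v
v = 1/(1+i) = 0.970874
NSP = 32123 * 0.023 * 0.970874
= 717.3097


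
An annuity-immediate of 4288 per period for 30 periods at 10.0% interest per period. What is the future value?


FV = PMT * ((1+i)^n - 1) / i
= 4288 * ((1.1)^30 - 1) / 0.1
= 4288 * (17.449402 - 1) / 0.1
= 705350.3693


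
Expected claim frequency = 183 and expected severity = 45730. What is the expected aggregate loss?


E[S] = E[N] * E[X]
= 183 * 45730
= 8.3686e+06


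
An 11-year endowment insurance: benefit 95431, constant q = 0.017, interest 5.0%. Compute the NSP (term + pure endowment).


Term component = 12489.9927
Pure endowment = 11_p_x * v^11 * benefit = 0.828111 * 0.584679 * 95431 = 46205.7348
NSP = 58695.7275


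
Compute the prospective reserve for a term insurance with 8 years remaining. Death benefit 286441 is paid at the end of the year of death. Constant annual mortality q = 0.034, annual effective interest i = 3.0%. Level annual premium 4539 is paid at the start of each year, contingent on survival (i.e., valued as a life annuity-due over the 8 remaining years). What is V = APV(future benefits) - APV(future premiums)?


v = 1/(1+i) = 0.970874
APV(future benefits) per unit = sum_{k=0}^{7} k_p_x * q * v^(k+1) = 0.213257
APV(future benefits) = 286441 * 0.213257 = 61085.4232
Life annuity-due factor ä_{x:8} = sum_{k=0}^{7} k_p_x * v^k = 6.460419
APV(future premiums) = 4539 * 6.460419 = 29323.8437
V = 61085.4232 - 29323.8437
= 31761.5795


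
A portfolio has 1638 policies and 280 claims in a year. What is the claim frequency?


frequency = claims / policies
= 280 / 1638
= 0.1709


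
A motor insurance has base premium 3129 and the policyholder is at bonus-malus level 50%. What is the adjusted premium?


adjusted = base * BM_level / 100
= 3129 * 50 / 100
= 3129 * 0.5
= 1564.5


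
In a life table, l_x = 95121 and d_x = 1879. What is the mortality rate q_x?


q_x = d_x / l_x
= 1879 / 95121
= 0.0198


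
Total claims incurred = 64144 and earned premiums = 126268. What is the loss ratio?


Loss ratio = claims / premiums
= 64144 / 126268
= 0.508


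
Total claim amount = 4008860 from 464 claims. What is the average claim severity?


severity = total / number
= 4008860 / 464
= 8639.7845


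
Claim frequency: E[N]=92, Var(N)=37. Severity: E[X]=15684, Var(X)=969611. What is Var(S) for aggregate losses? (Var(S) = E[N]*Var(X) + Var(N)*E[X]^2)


Var(S) = E[N]*Var(X) + Var(N)*E[X]^2
= 92*969611 + 37*15684^2
= 89204212 + 9101550672
= 9.1908e+09


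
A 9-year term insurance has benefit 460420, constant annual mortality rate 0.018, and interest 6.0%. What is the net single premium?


NSP = benefit * sum_{k=0}^{n-1} k_p_x * q * v^(k+1)
With constant q=0.018, v=0.943396
Sum = 0.114777
NSP = 460420 * 0.114777
= 52845.675


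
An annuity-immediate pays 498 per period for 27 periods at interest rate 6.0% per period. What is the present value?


PV = PMT * (1 - (1+i)^(-n)) / i
= 498 * (1 - (1+0.06)^(-27)) / 0.06
= 498 * (1 - 0.207368) / 0.06
= 498 * 13.210534
= 6578.846


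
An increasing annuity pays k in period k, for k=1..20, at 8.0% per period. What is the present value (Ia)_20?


(Ia)_n = sum_{k=1}^{n} k * v^k, v = 1/(1+i)
v = 0.925926
Sum computed term by term:
(Ia)_20 = 78.9079


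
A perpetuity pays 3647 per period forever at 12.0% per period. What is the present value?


PV = PMT / i
= 3647 / 0.12
= 30391.6667


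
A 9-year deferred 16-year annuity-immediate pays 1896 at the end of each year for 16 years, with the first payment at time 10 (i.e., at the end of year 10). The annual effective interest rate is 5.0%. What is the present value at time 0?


PV at time 9 of the 16-year annuity-immediate:
a_n = 1896 * (1-(1+0.05)^(-16))/0.05 = 20548.4111
Discount back 9 years to time 0:
PV = 20548.4111 * (1+0.05)^(-9)
= 20548.4111 * 0.644609
= 13245.689


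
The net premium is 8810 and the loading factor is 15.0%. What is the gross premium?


Gross = net * (1 + loading)
= 8810 * (1 + 0.15)
= 8810 * 1.15
= 10131.5


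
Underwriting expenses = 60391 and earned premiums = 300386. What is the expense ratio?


Expense ratio = expenses / premiums
= 60391 / 300386
= 0.201


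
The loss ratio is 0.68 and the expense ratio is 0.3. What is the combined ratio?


Combined ratio = loss ratio + expense ratio
= 0.68 + 0.3
= 0.98


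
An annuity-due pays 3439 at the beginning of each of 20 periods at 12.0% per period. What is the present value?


PV_due = PMT * (1-(1+i)^(-n))/i * (1+i)
PV_immediate = 25687.4166
PV_due = 25687.4166 * 1.12
= 28769.9066


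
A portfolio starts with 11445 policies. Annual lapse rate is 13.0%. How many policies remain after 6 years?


remaining = initial * (1 - lapse)^years
= 11445 * (1 - 0.13)^6
= 11445 * 0.433626
= 4962.8519


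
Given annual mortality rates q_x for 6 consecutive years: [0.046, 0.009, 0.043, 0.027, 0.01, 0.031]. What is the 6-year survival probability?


p_k = 1 - q_k for each year
Survival = product of (1 - q_k)
= 0.954 * 0.991 * 0.957 * 0.973 * 0.99 * 0.969
= 0.8445


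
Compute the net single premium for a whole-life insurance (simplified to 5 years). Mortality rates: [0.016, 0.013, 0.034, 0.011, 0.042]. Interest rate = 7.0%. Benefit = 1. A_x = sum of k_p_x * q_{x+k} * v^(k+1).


v = 0.934579
Year 0: k_p_x=1.0, q=0.016, term=0.014953
Year 1: k_p_x=0.984, q=0.013, term=0.011173
Year 2: k_p_x=0.971208, q=0.034, term=0.026955
Year 3: k_p_x=0.938187, q=0.011, term=0.007873
Year 4: k_p_x=0.927867, q=0.042, term=0.027785
A_x = 0.0887


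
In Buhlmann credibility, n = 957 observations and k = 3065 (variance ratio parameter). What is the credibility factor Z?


Z = n / (n + k)
= 957 / (957 + 3065)
= 957 / 4022
= 0.2379


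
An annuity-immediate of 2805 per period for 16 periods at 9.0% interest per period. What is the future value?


FV = PMT * ((1+i)^n - 1) / i
= 2805 * ((1.09)^16 - 1) / 0.09
= 2805 * (3.970306 - 1) / 0.09
= 92574.5333


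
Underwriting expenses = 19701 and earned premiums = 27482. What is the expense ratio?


Expense ratio = expenses / premiums
= 19701 / 27482
= 0.7169


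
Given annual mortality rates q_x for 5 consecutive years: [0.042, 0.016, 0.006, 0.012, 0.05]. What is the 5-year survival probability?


p_k = 1 - q_k for each year
Survival = product of (1 - q_k)
= 0.958 * 0.984 * 0.994 * 0.988 * 0.95
= 0.8795


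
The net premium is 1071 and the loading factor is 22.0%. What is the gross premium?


Gross = net * (1 + loading)
= 1071 * (1 + 0.22)
= 1071 * 1.22
= 1306.62


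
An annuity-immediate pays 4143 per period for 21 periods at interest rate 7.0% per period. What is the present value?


PV = PMT * (1 - (1+i)^(-n)) / i
= 4143 * (1 - (1+0.07)^(-21)) / 0.07
= 4143 * (1 - 0.241513) / 0.07
= 4143 * 10.835527
= 44891.5897


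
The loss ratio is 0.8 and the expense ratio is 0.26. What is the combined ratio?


Combined ratio = loss ratio + expense ratio
= 0.8 + 0.26
= 1.06


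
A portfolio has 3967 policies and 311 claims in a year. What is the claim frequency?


frequency = claims / policies
= 311 / 3967
= 0.0784


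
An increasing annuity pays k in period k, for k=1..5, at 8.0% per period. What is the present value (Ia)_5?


(Ia)_n = sum_{k=1}^{n} k * v^k, v = 1/(1+i)
v = 0.925926
Sum computed term by term:
(Ia)_5 = 11.3651


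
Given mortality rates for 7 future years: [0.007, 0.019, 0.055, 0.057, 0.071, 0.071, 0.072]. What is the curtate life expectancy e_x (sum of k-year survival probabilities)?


e_x = sum_{k=1}^{n} k_p_x
k_p_x values:
  1_p_x = 0.993
  2_p_x = 0.974133
  3_p_x = 0.920556
  4_p_x = 0.868084
  5_p_x = 0.80645
  6_p_x = 0.749192
  7_p_x = 0.69525
e_x = 6.0067


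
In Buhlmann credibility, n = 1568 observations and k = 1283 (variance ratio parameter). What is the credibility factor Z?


Z = n / (n + k)
= 1568 / (1568 + 1283)
= 1568 / 2851
= 0.55


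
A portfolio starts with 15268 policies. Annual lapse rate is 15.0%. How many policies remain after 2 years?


remaining = initial * (1 - lapse)^years
= 15268 * (1 - 0.15)^2
= 15268 * 0.7225
= 11031.13


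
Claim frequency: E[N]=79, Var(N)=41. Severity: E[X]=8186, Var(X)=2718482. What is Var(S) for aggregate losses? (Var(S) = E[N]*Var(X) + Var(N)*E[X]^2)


Var(S) = E[N]*Var(X) + Var(N)*E[X]^2
= 79*2718482 + 41*8186^2
= 214760078 + 2747434436
= 2.9622e+09


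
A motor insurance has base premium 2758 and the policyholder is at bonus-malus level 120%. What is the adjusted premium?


adjusted = base * BM_level / 100
= 2758 * 120 / 100
= 2758 * 1.2
= 3309.6


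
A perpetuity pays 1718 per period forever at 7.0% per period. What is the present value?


PV = PMT / i
= 1718 / 0.07
= 24542.8571


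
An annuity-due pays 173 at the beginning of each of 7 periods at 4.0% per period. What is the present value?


PV_due = PMT * (1-(1+i)^(-n))/i * (1+i)
PV_immediate = 1038.3555
PV_due = 1038.3555 * 1.04
= 1079.8897


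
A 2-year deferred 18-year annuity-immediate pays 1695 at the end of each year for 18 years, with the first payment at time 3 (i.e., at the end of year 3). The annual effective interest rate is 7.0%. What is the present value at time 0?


PV at time 2 of the 18-year annuity-immediate:
a_n = 1695 * (1-(1+0.07)^(-18))/0.07 = 17050.1523
Discount back 2 years to time 0:
PV = 17050.1523 * (1+0.07)^(-2)
= 17050.1523 * 0.873439
= 14892.2634


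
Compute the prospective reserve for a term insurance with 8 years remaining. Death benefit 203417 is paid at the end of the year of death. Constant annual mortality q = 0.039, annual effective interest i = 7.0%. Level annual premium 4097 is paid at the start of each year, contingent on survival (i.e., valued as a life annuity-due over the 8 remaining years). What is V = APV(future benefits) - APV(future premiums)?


v = 1/(1+i) = 0.934579
APV(future benefits) per unit = sum_{k=0}^{7} k_p_x * q * v^(k+1) = 0.206318
APV(future benefits) = 203417 * 0.206318 = 41968.644
Life annuity-due factor ä_{x:8} = sum_{k=0}^{7} k_p_x * v^k = 5.660527
APV(future premiums) = 4097 * 5.660527 = 23191.179
V = 41968.644 - 23191.179
= 18777.4651


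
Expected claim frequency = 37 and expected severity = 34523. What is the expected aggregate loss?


E[S] = E[N] * E[X]
= 37 * 34523
= 1.2774e+06


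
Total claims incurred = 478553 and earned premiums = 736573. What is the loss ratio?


Loss ratio = claims / premiums
= 478553 / 736573
= 0.6497


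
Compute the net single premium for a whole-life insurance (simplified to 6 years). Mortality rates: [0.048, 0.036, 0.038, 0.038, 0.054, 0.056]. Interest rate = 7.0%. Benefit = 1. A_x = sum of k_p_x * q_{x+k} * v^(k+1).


v = 0.934579
Year 0: k_p_x=1.0, q=0.048, term=0.04486
Year 1: k_p_x=0.952, q=0.036, term=0.029934
Year 2: k_p_x=0.917728, q=0.038, term=0.028467
Year 3: k_p_x=0.882854, q=0.038, term=0.025594
Year 4: k_p_x=0.849306, q=0.054, term=0.032699
Year 5: k_p_x=0.803443, q=0.056, term=0.029981
A_x = 0.1915


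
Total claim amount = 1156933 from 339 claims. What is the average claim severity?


severity = total / number
= 1156933 / 339
= 3412.7817


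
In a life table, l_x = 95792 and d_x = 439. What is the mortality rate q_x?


q_x = d_x / l_x
= 439 / 95792
= 0.0046


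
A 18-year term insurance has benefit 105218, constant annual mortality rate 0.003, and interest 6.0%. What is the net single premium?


NSP = benefit * sum_{k=0}^{n-1} k_p_x * q * v^(k+1)
With constant q=0.003, v=0.943396
Sum = 0.031814
NSP = 105218 * 0.031814
= 3347.4354


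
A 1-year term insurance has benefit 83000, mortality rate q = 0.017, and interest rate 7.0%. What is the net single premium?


NSP = benefit * q * v
v = 1/(1+i) = 0.934579
NSP = 83000 * 0.017 * 0.934579
= 1318.6916


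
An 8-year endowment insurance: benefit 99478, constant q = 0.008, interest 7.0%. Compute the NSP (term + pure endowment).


Term component = 4634.2774
Pure endowment = 8_p_x * v^8 * benefit = 0.937764 * 0.582009 * 99478 = 54293.7953
NSP = 58928.0727


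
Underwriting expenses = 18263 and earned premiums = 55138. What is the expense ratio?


Expense ratio = expenses / premiums
= 18263 / 55138
= 0.3312


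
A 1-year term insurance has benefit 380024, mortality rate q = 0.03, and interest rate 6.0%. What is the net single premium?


NSP = benefit * q * v
v = 1/(1+i) = 0.943396
NSP = 380024 * 0.03 * 0.943396
= 10755.3962


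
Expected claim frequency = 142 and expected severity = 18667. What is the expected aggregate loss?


E[S] = E[N] * E[X]
= 142 * 18667
= 2.6507e+06


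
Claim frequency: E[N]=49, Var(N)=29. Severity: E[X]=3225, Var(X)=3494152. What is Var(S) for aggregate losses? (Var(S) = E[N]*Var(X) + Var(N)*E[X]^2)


Var(S) = E[N]*Var(X) + Var(N)*E[X]^2
= 49*3494152 + 29*3225^2
= 171213448 + 301618125
= 4.7283e+08


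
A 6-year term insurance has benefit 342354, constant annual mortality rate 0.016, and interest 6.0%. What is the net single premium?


NSP = benefit * sum_{k=0}^{n-1} k_p_x * q * v^(k+1)
With constant q=0.016, v=0.943396
Sum = 0.075803
NSP = 342354 * 0.075803
= 25951.5637


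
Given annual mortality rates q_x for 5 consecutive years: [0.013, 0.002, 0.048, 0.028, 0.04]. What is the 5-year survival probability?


p_k = 1 - q_k for each year
Survival = product of (1 - q_k)
= 0.987 * 0.998 * 0.952 * 0.972 * 0.96
= 0.875


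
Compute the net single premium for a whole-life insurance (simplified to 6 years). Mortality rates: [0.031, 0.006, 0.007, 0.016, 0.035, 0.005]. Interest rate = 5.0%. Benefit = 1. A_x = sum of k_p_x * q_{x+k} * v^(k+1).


v = 0.952381
Year 0: k_p_x=1.0, q=0.031, term=0.029524
Year 1: k_p_x=0.969, q=0.006, term=0.005273
Year 2: k_p_x=0.963186, q=0.007, term=0.005824
Year 3: k_p_x=0.956444, q=0.016, term=0.01259
Year 4: k_p_x=0.941141, q=0.035, term=0.025809
Year 5: k_p_x=0.908201, q=0.005, term=0.003389
A_x = 0.0824


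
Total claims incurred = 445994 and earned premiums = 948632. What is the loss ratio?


Loss ratio = claims / premiums
= 445994 / 948632
= 0.4701


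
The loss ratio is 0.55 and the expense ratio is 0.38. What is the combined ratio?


Combined ratio = loss ratio + expense ratio
= 0.55 + 0.38
= 0.93


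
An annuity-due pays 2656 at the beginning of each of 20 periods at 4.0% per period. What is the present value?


PV_due = PMT * (1-(1+i)^(-n))/i * (1+i)
PV_immediate = 36095.9068
PV_due = 36095.9068 * 1.04
= 37539.743


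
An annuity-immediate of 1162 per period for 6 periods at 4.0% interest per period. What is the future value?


FV = PMT * ((1+i)^n - 1) / i
= 1162 * ((1.04)^6 - 1) / 0.04
= 1162 * (1.265319 - 1) / 0.04
= 7707.5175


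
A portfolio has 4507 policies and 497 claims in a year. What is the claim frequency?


frequency = claims / policies
= 497 / 4507
= 0.1103


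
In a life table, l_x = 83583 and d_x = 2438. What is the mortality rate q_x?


q_x = d_x / l_x
= 2438 / 83583
= 0.0292


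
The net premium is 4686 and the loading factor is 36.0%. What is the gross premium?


Gross = net * (1 + loading)
= 4686 * (1 + 0.36)
= 4686 * 1.36
= 6372.96


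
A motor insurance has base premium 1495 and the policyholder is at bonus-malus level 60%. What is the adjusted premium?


adjusted = base * BM_level / 100
= 1495 * 60 / 100
= 1495 * 0.6
= 897.0


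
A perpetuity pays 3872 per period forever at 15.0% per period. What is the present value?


PV = PMT / i
= 3872 / 0.15
= 25813.3333


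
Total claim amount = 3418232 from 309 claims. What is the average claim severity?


severity = total / number
= 3418232 / 309
= 11062.2395


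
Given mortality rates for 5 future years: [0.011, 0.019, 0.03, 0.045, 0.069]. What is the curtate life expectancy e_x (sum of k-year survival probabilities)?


e_x = sum_{k=1}^{n} k_p_x
k_p_x values:
  1_p_x = 0.989
  2_p_x = 0.970209
  3_p_x = 0.941103
  4_p_x = 0.898753
  5_p_x = 0.836739
e_x = 4.6358


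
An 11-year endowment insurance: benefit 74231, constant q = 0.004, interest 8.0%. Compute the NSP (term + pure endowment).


Term component = 2084.1769
Pure endowment = 11_p_x * v^11 * benefit = 0.95687 * 0.428883 * 74231 = 30463.2843
NSP = 32547.4612


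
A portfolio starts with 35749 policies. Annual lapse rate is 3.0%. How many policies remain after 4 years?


remaining = initial * (1 - lapse)^years
= 35749 * (1 - 0.03)^4
= 35749 * 0.885293
= 31648.3327


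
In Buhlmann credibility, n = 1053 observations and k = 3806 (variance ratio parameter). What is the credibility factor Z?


Z = n / (n + k)
= 1053 / (1053 + 3806)
= 1053 / 4859
= 0.2167


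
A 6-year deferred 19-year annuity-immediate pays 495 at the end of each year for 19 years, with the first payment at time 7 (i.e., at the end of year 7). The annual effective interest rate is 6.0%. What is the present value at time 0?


PV at time 6 of the 19-year annuity-immediate:
a_n = 495 * (1-(1+0.06)^(-19))/0.06 = 5523.2677
Discount back 6 years to time 0:
PV = 5523.2677 * (1+0.06)^(-6)
= 5523.2677 * 0.704961
= 3893.6858


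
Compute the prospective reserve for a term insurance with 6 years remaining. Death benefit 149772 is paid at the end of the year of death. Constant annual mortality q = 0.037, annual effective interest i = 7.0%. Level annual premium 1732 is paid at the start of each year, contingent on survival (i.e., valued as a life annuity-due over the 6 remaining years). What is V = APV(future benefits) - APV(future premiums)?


v = 1/(1+i) = 0.934579
APV(future benefits) per unit = sum_{k=0}^{5} k_p_x * q * v^(k+1) = 0.162025
APV(future benefits) = 149772 * 0.162025 = 24266.8195
Life annuity-due factor ä_{x:6} = sum_{k=0}^{5} k_p_x * v^k = 4.68559
APV(future premiums) = 1732 * 4.68559 = 8115.4419
V = 24266.8195 - 8115.4419
= 16151.3776


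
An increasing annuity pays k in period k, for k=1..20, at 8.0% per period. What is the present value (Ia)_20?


(Ia)_n = sum_{k=1}^{n} k * v^k, v = 1/(1+i)
v = 0.925926
Sum computed term by term:
(Ia)_20 = 78.9079


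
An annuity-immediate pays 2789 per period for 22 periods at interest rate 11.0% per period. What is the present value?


PV = PMT * (1 - (1+i)^(-n)) / i
= 2789 * (1 - (1+0.11)^(-22)) / 0.11
= 2789 * (1 - 0.100669) / 0.11
= 2789 * 8.175739
= 22802.1363
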